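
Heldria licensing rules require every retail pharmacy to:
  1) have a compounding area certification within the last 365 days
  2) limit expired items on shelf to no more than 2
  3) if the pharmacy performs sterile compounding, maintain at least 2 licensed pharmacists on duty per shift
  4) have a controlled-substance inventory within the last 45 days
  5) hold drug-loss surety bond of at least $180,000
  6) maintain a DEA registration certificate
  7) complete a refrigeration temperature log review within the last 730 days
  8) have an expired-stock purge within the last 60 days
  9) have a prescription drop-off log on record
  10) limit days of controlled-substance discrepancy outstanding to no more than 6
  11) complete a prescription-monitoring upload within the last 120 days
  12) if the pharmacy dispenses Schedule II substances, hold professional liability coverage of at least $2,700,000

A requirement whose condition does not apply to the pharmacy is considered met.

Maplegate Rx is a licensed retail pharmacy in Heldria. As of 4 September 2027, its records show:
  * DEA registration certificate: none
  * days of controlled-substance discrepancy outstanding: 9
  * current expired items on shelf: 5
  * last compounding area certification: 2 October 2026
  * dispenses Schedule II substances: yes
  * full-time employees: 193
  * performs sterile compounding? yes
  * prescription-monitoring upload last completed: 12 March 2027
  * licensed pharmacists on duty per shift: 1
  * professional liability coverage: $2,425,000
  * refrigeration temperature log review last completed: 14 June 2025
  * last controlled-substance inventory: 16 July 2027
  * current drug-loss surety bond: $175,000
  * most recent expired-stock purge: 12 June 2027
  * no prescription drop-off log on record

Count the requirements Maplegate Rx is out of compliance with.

1. compounding area certification 337 days ago vs limit 365 → met
2. expired items on shelf 5 > 2 → not met
3. condition 'performs sterile compounding' holds; licensed pharmacists on duty per shift 1 < 2 → not met
4. controlled-substance inventory 50 days ago vs limit 45 → not met
5. drug-loss surety bond $175,000 < $180,000 → not met
6. DEA registration certificate absent → not met
7. refrigeration temperature log review 812 days ago vs limit 730 → not met
8. expired-stock purge 84 days ago vs limit 60 → not met
9. prescription drop-off log absent → not met
10. days of controlled-substance discrepancy outstanding 9 > 6 → not met
11. prescription-monitoring upload 176 days ago vs limit 120 → not met
12. condition 'dispenses Schedule II substances' holds; professional liability coverage $2,425,000 < $2,700,000 → not met
Not met: 11 of 12

11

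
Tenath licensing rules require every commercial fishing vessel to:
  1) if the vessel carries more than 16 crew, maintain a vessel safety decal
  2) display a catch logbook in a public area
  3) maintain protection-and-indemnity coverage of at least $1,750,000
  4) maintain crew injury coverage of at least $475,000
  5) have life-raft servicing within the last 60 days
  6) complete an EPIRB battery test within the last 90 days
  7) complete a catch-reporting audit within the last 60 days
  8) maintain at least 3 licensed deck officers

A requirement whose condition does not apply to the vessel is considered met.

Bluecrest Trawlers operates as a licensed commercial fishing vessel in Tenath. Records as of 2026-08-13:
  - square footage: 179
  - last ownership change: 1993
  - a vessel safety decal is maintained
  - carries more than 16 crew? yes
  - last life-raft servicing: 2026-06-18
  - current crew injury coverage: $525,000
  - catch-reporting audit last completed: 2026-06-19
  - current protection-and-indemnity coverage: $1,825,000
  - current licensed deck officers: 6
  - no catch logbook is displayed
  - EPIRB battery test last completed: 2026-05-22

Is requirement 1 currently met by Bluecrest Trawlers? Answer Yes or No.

Yes

1. condition 'carries more than 16 crew' holds; vessel safety decal present → met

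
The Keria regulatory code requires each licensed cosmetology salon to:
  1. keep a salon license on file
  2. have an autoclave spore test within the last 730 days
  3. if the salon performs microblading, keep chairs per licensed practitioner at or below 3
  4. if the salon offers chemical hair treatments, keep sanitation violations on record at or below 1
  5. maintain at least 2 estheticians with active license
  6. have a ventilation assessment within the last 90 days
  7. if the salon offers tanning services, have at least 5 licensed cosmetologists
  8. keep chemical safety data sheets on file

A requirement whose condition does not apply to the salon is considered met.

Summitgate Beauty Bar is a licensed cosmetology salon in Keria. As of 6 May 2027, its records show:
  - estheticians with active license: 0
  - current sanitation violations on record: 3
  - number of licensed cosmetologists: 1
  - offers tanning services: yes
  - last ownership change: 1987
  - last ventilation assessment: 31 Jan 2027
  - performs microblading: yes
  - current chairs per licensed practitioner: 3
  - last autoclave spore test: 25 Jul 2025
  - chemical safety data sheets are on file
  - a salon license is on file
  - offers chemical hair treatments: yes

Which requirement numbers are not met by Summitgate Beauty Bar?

1. salon license present → met
2. autoclave spore test 650 days ago vs limit 730 → met
3. condition 'performs microblading' holds; chairs per licensed practitioner 3 ≤ 3 → met
4. condition 'offers chemical hair treatments' holds; sanitation violations on record 3 > 1 → not met
5. estheticians with active license 0 < 2 → not met
6. ventilation assessment 95 days ago vs limit 90 → not met
7. condition 'offers tanning services' holds; licensed cosmetologists 1 < 5 → not met
8. chemical safety data sheets present → met
Not met: 4, 5, 6, 7

4, 5, 6, 7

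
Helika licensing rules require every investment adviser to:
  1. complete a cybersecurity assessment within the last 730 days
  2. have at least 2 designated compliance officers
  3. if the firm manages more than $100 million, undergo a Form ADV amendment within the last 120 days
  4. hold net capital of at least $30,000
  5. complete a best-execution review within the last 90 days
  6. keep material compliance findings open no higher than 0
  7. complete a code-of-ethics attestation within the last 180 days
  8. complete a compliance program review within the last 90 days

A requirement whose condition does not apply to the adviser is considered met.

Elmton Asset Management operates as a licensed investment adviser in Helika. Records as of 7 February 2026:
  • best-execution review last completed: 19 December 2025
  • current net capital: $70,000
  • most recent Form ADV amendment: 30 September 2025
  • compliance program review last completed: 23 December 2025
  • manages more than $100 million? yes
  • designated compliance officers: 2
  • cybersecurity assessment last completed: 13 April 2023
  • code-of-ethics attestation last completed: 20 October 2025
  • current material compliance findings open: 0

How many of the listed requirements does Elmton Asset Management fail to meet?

1. cybersecurity assessment 1031 days ago vs limit 730 → not met
2. designated compliance officers 2 ≥ 2 → met
3. condition 'manages more than $100 million' holds; Form ADV amendment 130 days ago vs limit 120 → not met
4. net capital $70,000 ≥ $30,000 → met
5. best-execution review 50 days ago vs limit 90 → met
6. material compliance findings open 0 ≤ 0 → met
7. code-of-ethics attestation 110 days ago vs limit 180 → met
8. compliance program review 46 days ago vs limit 90 → met
Not met: 2 of 8

2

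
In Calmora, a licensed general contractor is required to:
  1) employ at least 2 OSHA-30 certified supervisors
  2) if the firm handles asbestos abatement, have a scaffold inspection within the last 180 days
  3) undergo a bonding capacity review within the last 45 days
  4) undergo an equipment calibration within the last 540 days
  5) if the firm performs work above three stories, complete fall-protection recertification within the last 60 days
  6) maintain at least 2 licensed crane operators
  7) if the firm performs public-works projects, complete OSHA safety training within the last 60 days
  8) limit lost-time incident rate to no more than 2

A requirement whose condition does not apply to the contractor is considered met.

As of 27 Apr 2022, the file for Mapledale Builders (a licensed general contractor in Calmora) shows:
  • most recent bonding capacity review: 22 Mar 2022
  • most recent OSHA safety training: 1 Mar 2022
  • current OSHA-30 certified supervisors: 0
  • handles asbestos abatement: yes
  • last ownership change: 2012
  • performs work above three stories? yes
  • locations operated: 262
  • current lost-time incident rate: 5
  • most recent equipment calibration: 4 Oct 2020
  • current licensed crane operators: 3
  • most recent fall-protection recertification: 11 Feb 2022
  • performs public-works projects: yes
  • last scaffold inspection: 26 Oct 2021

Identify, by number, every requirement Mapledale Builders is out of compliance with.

1, 2, 4, 5, 8

1. OSHA-30 certified supervisors 0 < 2 → not met
2. condition 'handles asbestos abatement' holds; scaffold inspection 183 days ago vs limit 180 → not met
3. bonding capacity review 36 days ago vs limit 45 → met
4. equipment calibration 570 days ago vs limit 540 → not met
5. condition 'performs work above three stories' holds; fall-protection recertification 75 days ago vs limit 60 → not met
6. licensed crane operators 3 ≥ 2 → met
7. condition 'performs public-works projects' holds; OSHA safety training 57 days ago vs limit 60 → met
8. lost-time incident rate 5 > 2 → not met
Not met: 1, 2, 4, 5, 8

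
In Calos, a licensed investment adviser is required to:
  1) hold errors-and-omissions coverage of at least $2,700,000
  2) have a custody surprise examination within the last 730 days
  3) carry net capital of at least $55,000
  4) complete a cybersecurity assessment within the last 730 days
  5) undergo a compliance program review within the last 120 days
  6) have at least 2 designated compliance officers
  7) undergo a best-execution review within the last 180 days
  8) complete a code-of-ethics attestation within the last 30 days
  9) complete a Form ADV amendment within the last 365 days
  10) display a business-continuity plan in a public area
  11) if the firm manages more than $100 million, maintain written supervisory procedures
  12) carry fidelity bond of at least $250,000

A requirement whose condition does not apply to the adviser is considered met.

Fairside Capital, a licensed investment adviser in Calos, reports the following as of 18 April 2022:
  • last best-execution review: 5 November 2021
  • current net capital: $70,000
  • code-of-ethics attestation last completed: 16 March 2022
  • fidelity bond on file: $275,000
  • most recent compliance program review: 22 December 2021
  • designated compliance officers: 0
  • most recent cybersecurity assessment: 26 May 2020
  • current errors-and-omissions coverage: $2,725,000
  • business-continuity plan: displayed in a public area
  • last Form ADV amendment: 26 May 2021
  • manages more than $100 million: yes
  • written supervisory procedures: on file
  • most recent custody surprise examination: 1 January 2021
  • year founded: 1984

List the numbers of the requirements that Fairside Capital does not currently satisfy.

1. errors-and-omissions coverage $2,725,000 ≥ $2,700,000 → met
2. custody surprise examination 472 days ago vs limit 730 → met
3. net capital $70,000 ≥ $55,000 → met
4. cybersecurity assessment 692 days ago vs limit 730 → met
5. compliance program review 117 days ago vs limit 120 → met
6. designated compliance officers 0 < 2 → not met
7. best-execution review 164 days ago vs limit 180 → met
8. code-of-ethics attestation 33 days ago vs limit 30 → not met
9. Form ADV amendment 327 days ago vs limit 365 → met
10. business-continuity plan present → met
11. condition 'manages more than $100 million' holds; written supervisory procedures present → met
12. fidelity bond $275,000 ≥ $250,000 → met
Not met: 6, 8

6, 8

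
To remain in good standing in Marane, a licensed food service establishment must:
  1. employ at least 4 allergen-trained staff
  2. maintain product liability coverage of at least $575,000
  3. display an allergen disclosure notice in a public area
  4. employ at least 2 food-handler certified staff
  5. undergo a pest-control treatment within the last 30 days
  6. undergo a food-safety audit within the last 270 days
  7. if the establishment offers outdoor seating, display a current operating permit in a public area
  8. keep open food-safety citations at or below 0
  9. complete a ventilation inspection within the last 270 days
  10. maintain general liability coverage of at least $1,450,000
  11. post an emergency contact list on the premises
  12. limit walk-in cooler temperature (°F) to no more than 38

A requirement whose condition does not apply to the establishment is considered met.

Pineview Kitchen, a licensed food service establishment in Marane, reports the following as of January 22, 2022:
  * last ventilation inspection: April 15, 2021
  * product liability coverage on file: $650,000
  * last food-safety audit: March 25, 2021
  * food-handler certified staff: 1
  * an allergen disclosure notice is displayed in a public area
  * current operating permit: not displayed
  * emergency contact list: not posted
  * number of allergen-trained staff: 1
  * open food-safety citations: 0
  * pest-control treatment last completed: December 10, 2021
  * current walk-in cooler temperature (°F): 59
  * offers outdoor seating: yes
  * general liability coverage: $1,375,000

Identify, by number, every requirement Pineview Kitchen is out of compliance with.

1. allergen-trained staff 1 < 4 → not met
2. product liability coverage $650,000 ≥ $575,000 → met
3. allergen disclosure notice present → met
4. food-handler certified staff 1 < 2 → not met
5. pest-control treatment 43 days ago vs limit 30 → not met
6. food-safety audit 303 days ago vs limit 270 → not met
7. condition 'offers outdoor seating' holds; current operating permit absent → not met
8. open food-safety citations 0 ≤ 0 → met
9. ventilation inspection 282 days ago vs limit 270 → not met
10. general liability coverage $1,375,000 < $1,450,000 → not met
11. emergency contact list absent → not met
12. walk-in cooler temperature (°F) 59 > 38 → not met
Not met: 1, 4, 5, 6, 7, 9, 10, 11, 12

1, 4, 5, 6, 7, 9, 10, 11, 12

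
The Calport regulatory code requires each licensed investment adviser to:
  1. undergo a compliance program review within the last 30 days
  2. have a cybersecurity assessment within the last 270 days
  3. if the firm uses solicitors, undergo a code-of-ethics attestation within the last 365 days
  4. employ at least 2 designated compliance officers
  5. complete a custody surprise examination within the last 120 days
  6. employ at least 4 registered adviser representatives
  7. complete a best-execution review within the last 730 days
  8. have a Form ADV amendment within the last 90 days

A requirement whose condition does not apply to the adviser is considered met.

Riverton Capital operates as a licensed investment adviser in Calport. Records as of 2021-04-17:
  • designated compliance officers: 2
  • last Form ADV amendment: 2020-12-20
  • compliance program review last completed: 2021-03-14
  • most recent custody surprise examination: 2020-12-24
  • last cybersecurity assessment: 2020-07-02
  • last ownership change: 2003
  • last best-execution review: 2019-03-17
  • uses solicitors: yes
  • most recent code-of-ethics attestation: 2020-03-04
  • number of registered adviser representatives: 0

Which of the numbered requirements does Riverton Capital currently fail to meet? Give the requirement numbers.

1. compliance program review 34 days ago vs limit 30 → not met
2. cybersecurity assessment 289 days ago vs limit 270 → not met
3. condition 'uses solicitors' holds; code-of-ethics attestation 409 days ago vs limit 365 → not met
4. designated compliance officers 2 ≥ 2 → met
5. custody surprise examination 114 days ago vs limit 120 → met
6. registered adviser representatives 0 < 4 → not met
7. best-execution review 762 days ago vs limit 730 → not met
8. Form ADV amendment 118 days ago vs limit 90 → not met
Not met: 1, 2, 3, 6, 7, 8

1, 2, 3, 6, 7, 8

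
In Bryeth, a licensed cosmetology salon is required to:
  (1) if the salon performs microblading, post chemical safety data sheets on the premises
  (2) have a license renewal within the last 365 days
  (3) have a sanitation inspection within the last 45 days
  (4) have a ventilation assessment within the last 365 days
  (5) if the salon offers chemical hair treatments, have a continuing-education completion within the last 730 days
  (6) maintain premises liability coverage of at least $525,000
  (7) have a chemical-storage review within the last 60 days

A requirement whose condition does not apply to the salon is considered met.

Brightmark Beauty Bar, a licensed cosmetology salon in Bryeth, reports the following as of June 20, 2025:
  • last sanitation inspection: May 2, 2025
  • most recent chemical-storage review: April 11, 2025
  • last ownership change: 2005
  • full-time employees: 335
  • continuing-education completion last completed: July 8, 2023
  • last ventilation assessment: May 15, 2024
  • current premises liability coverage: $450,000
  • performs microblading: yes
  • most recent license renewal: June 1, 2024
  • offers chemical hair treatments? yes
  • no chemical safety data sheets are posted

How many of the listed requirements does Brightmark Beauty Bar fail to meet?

1. condition 'performs microblading' holds; chemical safety data sheets absent → not met
2. license renewal 384 days ago vs limit 365 → not met
3. sanitation inspection 49 days ago vs limit 45 → not met
4. ventilation assessment 401 days ago vs limit 365 → not met
5. condition 'offers chemical hair treatments' holds; continuing-education completion 713 days ago vs limit 730 → met
6. premises liability coverage $450,000 < $525,000 → not met
7. chemical-storage review 70 days ago vs limit 60 → not met
Not met: 6 of 7

6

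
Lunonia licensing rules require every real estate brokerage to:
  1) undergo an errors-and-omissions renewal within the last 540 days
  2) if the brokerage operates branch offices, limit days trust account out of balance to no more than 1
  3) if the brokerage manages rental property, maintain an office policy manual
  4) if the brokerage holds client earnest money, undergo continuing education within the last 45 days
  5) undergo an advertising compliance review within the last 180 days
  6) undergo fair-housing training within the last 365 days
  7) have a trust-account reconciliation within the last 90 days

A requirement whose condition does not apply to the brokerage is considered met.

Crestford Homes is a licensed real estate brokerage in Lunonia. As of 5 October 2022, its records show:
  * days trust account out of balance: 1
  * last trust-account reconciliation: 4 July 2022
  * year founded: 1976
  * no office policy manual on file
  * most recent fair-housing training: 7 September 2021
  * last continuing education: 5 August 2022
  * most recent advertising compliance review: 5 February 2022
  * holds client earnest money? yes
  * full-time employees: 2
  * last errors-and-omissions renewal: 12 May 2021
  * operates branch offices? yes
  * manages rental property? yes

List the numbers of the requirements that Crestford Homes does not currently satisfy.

3, 4, 5, 6, 7

1. errors-and-omissions renewal 511 days ago vs limit 540 → met
2. condition 'operates branch offices' holds; days trust account out of balance 1 ≤ 1 → met
3. condition 'manages rental property' holds; office policy manual absent → not met
4. condition 'holds client earnest money' holds; continuing education 61 days ago vs limit 45 → not met
5. advertising compliance review 242 days ago vs limit 180 → not met
6. fair-housing training 393 days ago vs limit 365 → not met
7. trust-account reconciliation 93 days ago vs limit 90 → not met
Not met: 3, 4, 5, 6, 7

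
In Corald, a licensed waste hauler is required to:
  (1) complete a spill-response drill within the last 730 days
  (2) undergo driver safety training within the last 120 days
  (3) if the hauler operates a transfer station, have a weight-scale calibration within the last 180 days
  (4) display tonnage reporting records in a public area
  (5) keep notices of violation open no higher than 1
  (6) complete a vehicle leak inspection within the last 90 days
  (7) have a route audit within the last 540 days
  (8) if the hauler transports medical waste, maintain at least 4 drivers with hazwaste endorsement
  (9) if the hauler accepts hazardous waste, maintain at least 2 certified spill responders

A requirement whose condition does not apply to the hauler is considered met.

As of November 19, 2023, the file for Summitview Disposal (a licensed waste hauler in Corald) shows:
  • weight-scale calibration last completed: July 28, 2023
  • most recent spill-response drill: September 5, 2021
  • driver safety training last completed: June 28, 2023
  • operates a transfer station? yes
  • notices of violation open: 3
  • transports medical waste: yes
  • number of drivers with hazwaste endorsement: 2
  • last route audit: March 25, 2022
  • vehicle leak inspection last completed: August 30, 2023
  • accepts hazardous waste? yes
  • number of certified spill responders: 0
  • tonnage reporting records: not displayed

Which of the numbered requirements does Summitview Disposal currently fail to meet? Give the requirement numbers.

1, 2, 4, 5, 7, 8, 9

1. spill-response drill 805 days ago vs limit 730 → not met
2. driver safety training 144 days ago vs limit 120 → not met
3. condition 'operates a transfer station' holds; weight-scale calibration 114 days ago vs limit 180 → met
4. tonnage reporting records absent → not met
5. notices of violation open 3 > 1 → not met
6. vehicle leak inspection 81 days ago vs limit 90 → met
7. route audit 604 days ago vs limit 540 → not met
8. condition 'transports medical waste' holds; drivers with hazwaste endorsement 2 < 4 → not met
9. condition 'accepts hazardous waste' holds; certified spill responders 0 < 2 → not met
Not met: 1, 2, 4, 5, 7, 8, 9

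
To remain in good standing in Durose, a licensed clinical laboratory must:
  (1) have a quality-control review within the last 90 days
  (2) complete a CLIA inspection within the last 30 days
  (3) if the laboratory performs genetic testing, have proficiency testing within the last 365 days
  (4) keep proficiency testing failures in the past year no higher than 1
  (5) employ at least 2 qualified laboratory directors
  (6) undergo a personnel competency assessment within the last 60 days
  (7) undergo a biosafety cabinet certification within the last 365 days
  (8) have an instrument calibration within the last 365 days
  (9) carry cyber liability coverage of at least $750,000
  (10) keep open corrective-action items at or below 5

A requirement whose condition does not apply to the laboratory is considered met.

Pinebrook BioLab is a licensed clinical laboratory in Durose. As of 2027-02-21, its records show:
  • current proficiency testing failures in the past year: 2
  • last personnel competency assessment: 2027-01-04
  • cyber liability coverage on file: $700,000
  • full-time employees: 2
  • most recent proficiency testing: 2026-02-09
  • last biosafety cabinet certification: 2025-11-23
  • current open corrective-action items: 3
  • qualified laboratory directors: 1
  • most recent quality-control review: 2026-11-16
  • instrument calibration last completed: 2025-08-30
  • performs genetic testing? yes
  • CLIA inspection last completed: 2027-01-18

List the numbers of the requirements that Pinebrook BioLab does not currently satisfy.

1, 2, 3, 4, 5, 7, 8, 9

1. quality-control review 97 days ago vs limit 90 → not met
2. CLIA inspection 34 days ago vs limit 30 → not met
3. condition 'performs genetic testing' holds; proficiency testing 377 days ago vs limit 365 → not met
4. proficiency testing failures in the past year 2 > 1 → not met
5. qualified laboratory directors 1 < 2 → not met
6. personnel competency assessment 48 days ago vs limit 60 → met
7. biosafety cabinet certification 455 days ago vs limit 365 → not met
8. instrument calibration 540 days ago vs limit 365 → not met
9. cyber liability coverage $700,000 < $750,000 → not met
10. open corrective-action items 3 ≤ 5 → met
Not met: 1, 2, 3, 4, 5, 7, 8, 9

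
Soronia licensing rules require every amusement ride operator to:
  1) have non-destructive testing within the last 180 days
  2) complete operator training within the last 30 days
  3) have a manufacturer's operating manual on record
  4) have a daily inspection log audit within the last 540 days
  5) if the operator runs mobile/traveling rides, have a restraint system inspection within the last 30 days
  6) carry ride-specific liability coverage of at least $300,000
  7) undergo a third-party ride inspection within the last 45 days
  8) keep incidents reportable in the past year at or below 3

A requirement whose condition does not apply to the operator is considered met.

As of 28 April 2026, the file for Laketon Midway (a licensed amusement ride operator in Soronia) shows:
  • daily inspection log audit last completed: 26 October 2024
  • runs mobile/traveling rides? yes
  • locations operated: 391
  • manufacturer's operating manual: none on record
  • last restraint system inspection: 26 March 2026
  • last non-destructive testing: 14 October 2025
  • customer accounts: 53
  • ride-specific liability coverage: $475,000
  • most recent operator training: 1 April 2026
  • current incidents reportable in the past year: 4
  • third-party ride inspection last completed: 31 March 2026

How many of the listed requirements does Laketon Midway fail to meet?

5

1. non-destructive testing 196 days ago vs limit 180 → not met
2. operator training 27 days ago vs limit 30 → met
3. manufacturer's operating manual absent → not met
4. daily inspection log audit 549 days ago vs limit 540 → not met
5. condition 'runs mobile/traveling rides' holds; restraint system inspection 33 days ago vs limit 30 → not met
6. ride-specific liability coverage $475,000 ≥ $300,000 → met
7. third-party ride inspection 28 days ago vs limit 45 → met
8. incidents reportable in the past year 4 > 3 → not met
Not met: 5 of 8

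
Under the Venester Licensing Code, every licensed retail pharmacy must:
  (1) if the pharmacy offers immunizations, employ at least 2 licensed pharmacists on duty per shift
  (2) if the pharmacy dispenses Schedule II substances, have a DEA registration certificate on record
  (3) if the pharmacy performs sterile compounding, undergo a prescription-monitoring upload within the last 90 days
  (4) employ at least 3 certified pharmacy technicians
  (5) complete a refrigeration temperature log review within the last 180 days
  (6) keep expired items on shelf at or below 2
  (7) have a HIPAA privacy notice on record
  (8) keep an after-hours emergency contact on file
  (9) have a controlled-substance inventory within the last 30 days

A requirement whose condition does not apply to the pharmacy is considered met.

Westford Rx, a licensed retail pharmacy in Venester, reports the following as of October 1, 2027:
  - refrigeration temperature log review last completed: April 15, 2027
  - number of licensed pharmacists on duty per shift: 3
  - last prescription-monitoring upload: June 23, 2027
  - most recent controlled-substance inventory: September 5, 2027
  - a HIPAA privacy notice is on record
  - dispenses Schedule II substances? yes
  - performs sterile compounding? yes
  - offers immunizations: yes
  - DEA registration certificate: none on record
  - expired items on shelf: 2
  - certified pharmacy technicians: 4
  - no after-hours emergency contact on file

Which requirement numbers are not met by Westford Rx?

2, 3, 8

1. condition 'offers immunizations' holds; licensed pharmacists on duty per shift 3 ≥ 2 → met
2. condition 'dispenses Schedule II substances' holds; DEA registration certificate absent → not met
3. condition 'performs sterile compounding' holds; prescription-monitoring upload 100 days ago vs limit 90 → not met
4. certified pharmacy technicians 4 ≥ 3 → met
5. refrigeration temperature log review 169 days ago vs limit 180 → met
6. expired items on shelf 2 ≤ 2 → met
7. HIPAA privacy notice present → met
8. after-hours emergency contact absent → not met
9. controlled-substance inventory 26 days ago vs limit 30 → met
Not met: 2, 3, 8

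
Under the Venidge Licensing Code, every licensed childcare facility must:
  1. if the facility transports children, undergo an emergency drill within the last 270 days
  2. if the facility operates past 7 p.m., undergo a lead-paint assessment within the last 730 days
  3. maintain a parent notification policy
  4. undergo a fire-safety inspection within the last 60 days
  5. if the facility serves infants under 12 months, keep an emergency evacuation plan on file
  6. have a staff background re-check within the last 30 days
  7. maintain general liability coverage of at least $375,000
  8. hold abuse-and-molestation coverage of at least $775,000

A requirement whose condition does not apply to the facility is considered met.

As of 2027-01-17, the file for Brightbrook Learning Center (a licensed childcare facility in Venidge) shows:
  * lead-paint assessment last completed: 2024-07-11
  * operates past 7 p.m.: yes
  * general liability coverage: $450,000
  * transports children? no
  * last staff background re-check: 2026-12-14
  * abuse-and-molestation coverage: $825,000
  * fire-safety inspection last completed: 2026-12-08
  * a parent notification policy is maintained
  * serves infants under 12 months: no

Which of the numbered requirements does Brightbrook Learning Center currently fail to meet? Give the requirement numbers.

2, 6

1. condition 'transports children' does not hold → requirement n/a → met
2. condition 'operates past 7 p.m.' holds; lead-paint assessment 920 days ago vs limit 730 → not met
3. parent notification policy present → met
4. fire-safety inspection 40 days ago vs limit 60 → met
5. condition 'serves infants under 12 months' does not hold → requirement n/a → met
6. staff background re-check 34 days ago vs limit 30 → not met
7. general liability coverage $450,000 ≥ $375,000 → met
8. abuse-and-molestation coverage $825,000 ≥ $775,000 → met
Not met: 2, 6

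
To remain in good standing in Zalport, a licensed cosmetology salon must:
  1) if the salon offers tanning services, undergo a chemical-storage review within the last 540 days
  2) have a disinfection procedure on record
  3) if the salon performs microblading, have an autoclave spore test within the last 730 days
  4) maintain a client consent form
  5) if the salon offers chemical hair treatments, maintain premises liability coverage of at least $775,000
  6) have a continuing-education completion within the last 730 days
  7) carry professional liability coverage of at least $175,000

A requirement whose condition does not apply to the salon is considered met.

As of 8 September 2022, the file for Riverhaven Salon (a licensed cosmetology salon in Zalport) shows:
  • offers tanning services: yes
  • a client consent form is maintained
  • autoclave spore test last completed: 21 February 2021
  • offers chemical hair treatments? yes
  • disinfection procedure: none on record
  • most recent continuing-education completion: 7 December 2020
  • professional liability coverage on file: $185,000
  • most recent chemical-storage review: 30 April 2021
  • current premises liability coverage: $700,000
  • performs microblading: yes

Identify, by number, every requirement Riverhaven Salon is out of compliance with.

2, 5

1. condition 'offers tanning services' holds; chemical-storage review 496 days ago vs limit 540 → met
2. disinfection procedure absent → not met
3. condition 'performs microblading' holds; autoclave spore test 564 days ago vs limit 730 → met
4. client consent form present → met
5. condition 'offers chemical hair treatments' holds; premises liability coverage $700,000 < $775,000 → not met
6. continuing-education completion 640 days ago vs limit 730 → met
7. professional liability coverage $185,000 ≥ $175,000 → met
Not met: 2, 5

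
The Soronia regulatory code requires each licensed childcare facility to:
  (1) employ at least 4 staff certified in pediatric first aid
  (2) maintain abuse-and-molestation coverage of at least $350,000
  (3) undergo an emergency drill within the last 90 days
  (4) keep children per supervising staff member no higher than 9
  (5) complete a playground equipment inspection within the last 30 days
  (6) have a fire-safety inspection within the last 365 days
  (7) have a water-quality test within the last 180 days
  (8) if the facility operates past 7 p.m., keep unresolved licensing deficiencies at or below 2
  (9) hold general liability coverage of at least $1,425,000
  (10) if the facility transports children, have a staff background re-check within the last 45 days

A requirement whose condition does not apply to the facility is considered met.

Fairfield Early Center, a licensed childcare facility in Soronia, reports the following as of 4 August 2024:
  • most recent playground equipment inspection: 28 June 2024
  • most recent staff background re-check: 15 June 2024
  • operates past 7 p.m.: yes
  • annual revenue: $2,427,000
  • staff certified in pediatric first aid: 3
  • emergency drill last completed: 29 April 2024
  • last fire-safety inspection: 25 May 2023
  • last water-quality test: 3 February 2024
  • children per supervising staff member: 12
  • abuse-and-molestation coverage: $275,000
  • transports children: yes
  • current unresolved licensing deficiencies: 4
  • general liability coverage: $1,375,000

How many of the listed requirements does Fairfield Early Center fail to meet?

10

1. staff certified in pediatric first aid 3 < 4 → not met
2. abuse-and-molestation coverage $275,000 < $350,000 → not met
3. emergency drill 97 days ago vs limit 90 → not met
4. children per supervising staff member 12 > 9 → not met
5. playground equipment inspection 37 days ago vs limit 30 → not met
6. fire-safety inspection 437 days ago vs limit 365 → not met
7. water-quality test 183 days ago vs limit 180 → not met
8. condition 'operates past 7 p.m.' holds; unresolved licensing deficiencies 4 > 2 → not met
9. general liability coverage $1,375,000 < $1,425,000 → not met
10. condition 'transports children' holds; staff background re-check 50 days ago vs limit 45 → not met
Not met: 10 of 10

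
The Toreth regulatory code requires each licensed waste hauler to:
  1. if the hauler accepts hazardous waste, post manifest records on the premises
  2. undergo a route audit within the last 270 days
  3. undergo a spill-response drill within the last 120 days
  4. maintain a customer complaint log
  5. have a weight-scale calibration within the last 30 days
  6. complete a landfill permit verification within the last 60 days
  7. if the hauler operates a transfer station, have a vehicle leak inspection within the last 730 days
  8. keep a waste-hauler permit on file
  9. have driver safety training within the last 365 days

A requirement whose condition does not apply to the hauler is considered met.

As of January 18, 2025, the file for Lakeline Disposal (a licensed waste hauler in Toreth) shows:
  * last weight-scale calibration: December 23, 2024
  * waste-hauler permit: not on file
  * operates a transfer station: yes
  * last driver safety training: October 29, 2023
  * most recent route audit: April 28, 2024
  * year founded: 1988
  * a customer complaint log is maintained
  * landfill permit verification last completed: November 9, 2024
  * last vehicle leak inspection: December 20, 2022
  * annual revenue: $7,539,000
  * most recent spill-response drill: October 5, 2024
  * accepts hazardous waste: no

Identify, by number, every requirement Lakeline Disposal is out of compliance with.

6, 7, 8, 9

1. condition 'accepts hazardous waste' does not hold → requirement n/a → met
2. route audit 265 days ago vs limit 270 → met
3. spill-response drill 105 days ago vs limit 120 → met
4. customer complaint log present → met
5. weight-scale calibration 26 days ago vs limit 30 → met
6. landfill permit verification 70 days ago vs limit 60 → not met
7. condition 'operates a transfer station' holds; vehicle leak inspection 760 days ago vs limit 730 → not met
8. waste-hauler permit absent → not met
9. driver safety training 447 days ago vs limit 365 → not met
Not met: 6, 7, 8, 9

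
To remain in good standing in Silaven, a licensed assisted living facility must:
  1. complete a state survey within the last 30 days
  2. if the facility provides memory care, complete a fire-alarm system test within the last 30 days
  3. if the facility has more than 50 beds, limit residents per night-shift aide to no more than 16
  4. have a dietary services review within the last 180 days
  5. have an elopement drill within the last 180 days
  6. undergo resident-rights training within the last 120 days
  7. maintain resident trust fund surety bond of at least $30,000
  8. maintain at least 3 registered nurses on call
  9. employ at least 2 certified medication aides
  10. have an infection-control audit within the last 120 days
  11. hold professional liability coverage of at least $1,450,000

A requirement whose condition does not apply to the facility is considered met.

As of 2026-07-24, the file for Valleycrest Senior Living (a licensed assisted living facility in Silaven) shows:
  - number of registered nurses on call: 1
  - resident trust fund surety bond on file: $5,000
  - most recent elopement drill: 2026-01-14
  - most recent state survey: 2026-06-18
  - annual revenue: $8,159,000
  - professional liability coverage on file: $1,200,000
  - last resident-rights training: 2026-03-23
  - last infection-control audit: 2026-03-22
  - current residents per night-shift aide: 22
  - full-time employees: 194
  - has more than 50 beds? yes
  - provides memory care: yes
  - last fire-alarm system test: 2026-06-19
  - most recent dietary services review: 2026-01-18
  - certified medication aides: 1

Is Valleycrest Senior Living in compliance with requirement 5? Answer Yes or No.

5. elopement drill 191 days ago vs limit 180 → not met

No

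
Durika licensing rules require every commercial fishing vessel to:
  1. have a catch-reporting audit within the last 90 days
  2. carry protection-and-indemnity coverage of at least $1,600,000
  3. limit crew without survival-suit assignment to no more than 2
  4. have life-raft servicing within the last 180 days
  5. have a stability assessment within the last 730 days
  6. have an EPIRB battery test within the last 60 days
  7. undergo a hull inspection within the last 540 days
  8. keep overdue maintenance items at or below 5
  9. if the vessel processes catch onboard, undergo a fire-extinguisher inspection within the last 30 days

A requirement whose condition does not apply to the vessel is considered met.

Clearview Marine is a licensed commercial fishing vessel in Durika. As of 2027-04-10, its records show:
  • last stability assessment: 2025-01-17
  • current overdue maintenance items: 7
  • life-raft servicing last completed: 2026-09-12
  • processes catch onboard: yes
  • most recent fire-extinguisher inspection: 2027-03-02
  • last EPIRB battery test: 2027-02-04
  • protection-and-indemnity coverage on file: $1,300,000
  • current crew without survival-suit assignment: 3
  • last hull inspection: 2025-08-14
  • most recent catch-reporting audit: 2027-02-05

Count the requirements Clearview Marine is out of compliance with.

1. catch-reporting audit 64 days ago vs limit 90 → met
2. protection-and-indemnity coverage $1,300,000 < $1,600,000 → not met
3. crew without survival-suit assignment 3 > 2 → not met
4. life-raft servicing 210 days ago vs limit 180 → not met
5. stability assessment 813 days ago vs limit 730 → not met
6. EPIRB battery test 65 days ago vs limit 60 → not met
7. hull inspection 604 days ago vs limit 540 → not met
8. overdue maintenance items 7 > 5 → not met
9. condition 'processes catch onboard' holds; fire-extinguisher inspection 39 days ago vs limit 30 → not met
Not met: 8 of 9

8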